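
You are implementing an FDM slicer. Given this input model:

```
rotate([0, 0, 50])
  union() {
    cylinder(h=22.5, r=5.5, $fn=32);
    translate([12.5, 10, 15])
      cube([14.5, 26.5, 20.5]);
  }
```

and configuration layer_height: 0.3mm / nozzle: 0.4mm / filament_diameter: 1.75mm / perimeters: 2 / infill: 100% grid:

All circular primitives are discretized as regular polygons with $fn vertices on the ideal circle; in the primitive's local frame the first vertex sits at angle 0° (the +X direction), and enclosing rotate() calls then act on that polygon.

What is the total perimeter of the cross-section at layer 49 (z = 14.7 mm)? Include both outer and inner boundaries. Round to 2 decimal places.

34.50 mm

At z = 14.7 mm: the r=5.5 cylinder contributes a regular 32-gon of circumradius 5.5 (perimeter = 2·32·5.500·sin(180°/32) = 34.50 mm); the cube at (12.5, 10) is absent (z outside [15, 35.5]); Merging all regions: only the r=5.5 cylinder is present, so the union is just that shape — boundary = 34.50 mm; (whole slice rotated 50° about Z — lengths, areas and connectivity unchanged). Overall, the cross-section is a single solid region. Total boundary length (outer) = 34.50 mm.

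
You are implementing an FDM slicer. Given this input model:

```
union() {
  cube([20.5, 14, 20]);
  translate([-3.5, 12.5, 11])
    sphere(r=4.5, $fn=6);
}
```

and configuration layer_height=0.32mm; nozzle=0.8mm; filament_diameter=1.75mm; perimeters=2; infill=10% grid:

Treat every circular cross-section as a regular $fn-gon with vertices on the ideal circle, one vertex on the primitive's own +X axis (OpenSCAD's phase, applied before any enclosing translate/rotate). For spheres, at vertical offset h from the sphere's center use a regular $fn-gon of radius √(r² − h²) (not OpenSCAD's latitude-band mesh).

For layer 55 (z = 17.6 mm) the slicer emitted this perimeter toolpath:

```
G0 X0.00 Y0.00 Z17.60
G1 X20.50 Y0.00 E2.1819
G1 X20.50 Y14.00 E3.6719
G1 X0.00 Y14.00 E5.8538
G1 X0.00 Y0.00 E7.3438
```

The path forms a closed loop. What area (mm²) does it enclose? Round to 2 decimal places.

Apply the shoelace formula to the sequence of (X, Y) vertices; enclosed area = 287.00 mm².

287.00 mm²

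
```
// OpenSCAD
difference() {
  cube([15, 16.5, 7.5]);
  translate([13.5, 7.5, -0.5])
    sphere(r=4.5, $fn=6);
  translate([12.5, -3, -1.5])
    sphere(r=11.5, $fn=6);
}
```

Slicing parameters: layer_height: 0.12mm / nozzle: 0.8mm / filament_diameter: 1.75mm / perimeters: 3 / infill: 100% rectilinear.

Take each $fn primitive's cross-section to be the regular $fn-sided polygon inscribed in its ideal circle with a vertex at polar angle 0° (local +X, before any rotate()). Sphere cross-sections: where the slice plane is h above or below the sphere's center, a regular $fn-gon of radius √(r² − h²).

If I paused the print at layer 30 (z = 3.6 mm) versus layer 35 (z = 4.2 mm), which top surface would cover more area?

Layer 30 (z = 3.6): the 15×16.5 cube contributes its full rectangle (area 247.50 mm²); the r=4.5 sphere at (13.5, 7.5) slices to a regular 6-gon of circumradius 1.855 (√(r²−h²) with h=4.1 from center) (area = (6/2)·1.855²·sin(360°/6) = 8.94 mm²); the r=11.5 sphere at (12.5, -3) slices to a regular 6-gon of circumradius 10.307 (√(r²−h²) with h=5.1 from center) (area = (6/2)·10.307²·sin(360°/6) = 276.02 mm²); Taking the first minus the rest: starting from the 15×16.5 cube (247.50 mm²), the r=4.5 sphere at (13.5, 7.5) partially overlaps it — only the 8.72 mm² overlap (of its 8.94 mm²) is removed, clipping the outline; the r=11.5 sphere at (12.5, -3) partially overlaps it — only the 55.44 mm² overlap (of its 276.02 mm²) is removed, clipping the outline — area = 183.34 mm². So its area = 183.34 mm². Layer 35 (z = 4.2): the 15×16.5 cube contributes its full rectangle (area 247.50 mm²); the sphere at (13.5, 7.5) is absent (|z−center|=4.700 > r=4.5); the sphere at (12.5, -3): section is a regular 6-gon, circumradius = √(r²−h²) = √(11.5²−5.7²) = 9.988 (area = (6/2)·9.988²·sin(360°/6) = 259.18 mm²); After the difference (first − rest): starting from the 15×16.5 cube (247.50 mm²), the r=11.5 sphere at (12.5, -3) partially overlaps it — only the 51.55 mm² overlap (of its 259.18 mm²) is removed, clipping the outline — area = 195.95 mm². So its area = 195.95 mm². Layer 35 is larger (195.95 vs 183.34 mm²).

layer 35 (z = 4.2 mm)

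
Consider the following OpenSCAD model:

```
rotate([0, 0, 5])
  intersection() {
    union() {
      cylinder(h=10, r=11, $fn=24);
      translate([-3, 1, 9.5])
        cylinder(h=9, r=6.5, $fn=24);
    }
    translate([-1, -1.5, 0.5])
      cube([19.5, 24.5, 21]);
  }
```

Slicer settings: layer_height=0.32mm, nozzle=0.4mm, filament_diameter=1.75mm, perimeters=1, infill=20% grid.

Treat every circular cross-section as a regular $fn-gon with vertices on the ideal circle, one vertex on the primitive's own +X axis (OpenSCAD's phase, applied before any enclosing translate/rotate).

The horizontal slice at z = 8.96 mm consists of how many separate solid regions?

At z = 8.96 mm: the r=11 cylinder gives a regular 24-gon of circumradius 11 (constant along its height); the cylinder at (-3, 1) does not reach this height (z outside [9.5, 18.5]); Combining (union): only the r=11 cylinder is present, so the union is just that shape — 1 connected region; the cube at (-1, -1.5) (footprint 19.5×24.5) is included at this height; Keeping only the common overlap: the 19.5×24.5 cube at (-1, -1.5) partially overlaps that combined region; clipping to the common part keeps 122.74 mm² — 1 connected region; (whole slice rotated 5° about Z — lengths, areas and connectivity unchanged). The result has 1 disconnected region.

1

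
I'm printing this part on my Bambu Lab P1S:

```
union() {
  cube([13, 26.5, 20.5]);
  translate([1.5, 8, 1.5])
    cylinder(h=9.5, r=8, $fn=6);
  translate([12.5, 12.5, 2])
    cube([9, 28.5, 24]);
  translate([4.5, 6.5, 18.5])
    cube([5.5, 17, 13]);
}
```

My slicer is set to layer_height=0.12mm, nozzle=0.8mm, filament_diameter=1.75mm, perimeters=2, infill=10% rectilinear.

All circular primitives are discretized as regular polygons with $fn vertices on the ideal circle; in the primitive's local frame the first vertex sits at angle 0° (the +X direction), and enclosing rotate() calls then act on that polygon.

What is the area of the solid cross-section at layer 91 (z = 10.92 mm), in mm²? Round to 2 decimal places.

At z = 10.92 mm: the cube is present — its section is the full 13×26.5 rectangle (area 344.50 mm²); the r=8 cylinder at (1.5, 8) contributes a regular 6-gon of circumradius 8 (area = (6/2)·8.000²·sin(360°/6) = 166.28 mm²); the 9×28.5 cube at (12.5, 12.5) contributes its full rectangle (area 256.50 mm²); the cube at (4.5, 6.5) is not intersected at this z (z outside [18.5, 31.5]); Taking the union: the regions partially overlap — summed areas 767.28 mm² minus the doubly-counted overlap 110.92 mm² gives 656.35 mm² — area = 656.35 mm². Overall, the cross-section is a single solid region. Net area = 656.35 mm².

656.35 mm²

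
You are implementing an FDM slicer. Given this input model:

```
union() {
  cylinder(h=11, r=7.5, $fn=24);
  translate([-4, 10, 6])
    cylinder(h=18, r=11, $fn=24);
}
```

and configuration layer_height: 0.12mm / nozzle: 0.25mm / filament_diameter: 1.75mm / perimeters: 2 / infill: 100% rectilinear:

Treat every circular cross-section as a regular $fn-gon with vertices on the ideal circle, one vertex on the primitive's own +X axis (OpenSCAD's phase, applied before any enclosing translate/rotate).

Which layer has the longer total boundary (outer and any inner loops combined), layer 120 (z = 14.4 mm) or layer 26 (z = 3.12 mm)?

layer 120 (z = 14.4 mm)

Layer 120 (z = 14.4): the cylinder does not reach this height (z outside [0, 11]); the cylinder at (-4, 10): section is a regular 24-gon, circumradius r=11 (perimeter = 2·24·11.000·sin(180°/24) = 68.92 mm); Taking the union: only the r=11 cylinder at (-4, 10) is present, so the union is just that shape — boundary = 68.92 mm. So its perimeter = 68.92 mm. Layer 26 (z = 3.12): the r=7.5 cylinder contributes a regular 24-gon of circumradius 7.5 (perimeter = 2·24·7.500·sin(180°/24) = 46.99 mm); the cylinder at (-4, 10) is absent (z outside [6, 24]); Merging all regions: only the r=7.5 cylinder is present, so the union is just that shape — boundary = 46.99 mm. So its perimeter = 46.99 mm. Layer 120 is larger (68.92 vs 46.99 mm).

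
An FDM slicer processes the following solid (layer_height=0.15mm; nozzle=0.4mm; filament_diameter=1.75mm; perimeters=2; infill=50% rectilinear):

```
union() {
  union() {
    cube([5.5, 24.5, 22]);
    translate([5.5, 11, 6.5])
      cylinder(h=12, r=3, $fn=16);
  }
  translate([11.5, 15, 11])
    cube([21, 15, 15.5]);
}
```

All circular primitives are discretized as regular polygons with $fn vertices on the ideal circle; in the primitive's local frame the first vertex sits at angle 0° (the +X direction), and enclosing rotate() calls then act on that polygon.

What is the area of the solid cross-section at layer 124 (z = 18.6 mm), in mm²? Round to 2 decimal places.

At z = 18.6 mm: the cube (footprint 5.5×24.5) is included at this height (area 134.75 mm²); the cylinder at (5.5, 11) is absent (z outside [6.5, 18.5]); Merging all regions: only the 5.5×24.5 cube is present, so the union is just that shape — area = 134.75 mm²; the cube at (11.5, 15) is present — its section is the full 21×15 rectangle (area 315.00 mm²); Combining (union): the 2 present regions are separate (no shared area or edge), so areas and boundary lengths simply add and each stays a separate island — area = 449.75 mm². Overall, the cross-section has 2 separate islands. Net area = 449.75 mm².

449.75 mm²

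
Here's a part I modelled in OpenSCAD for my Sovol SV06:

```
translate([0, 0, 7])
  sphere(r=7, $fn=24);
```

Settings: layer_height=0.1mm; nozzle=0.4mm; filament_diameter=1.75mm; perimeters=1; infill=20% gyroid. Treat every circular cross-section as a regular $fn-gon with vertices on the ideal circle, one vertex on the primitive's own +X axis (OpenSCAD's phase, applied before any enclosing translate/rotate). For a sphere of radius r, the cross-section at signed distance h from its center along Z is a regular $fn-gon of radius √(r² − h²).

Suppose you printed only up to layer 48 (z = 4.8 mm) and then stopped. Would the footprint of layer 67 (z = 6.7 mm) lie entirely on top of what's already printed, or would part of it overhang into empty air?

part overhangs

Compare the two slices. At z = 4.8: the sphere: section is a regular 24-gon, circumradius = √(r²−h²) = √(7²−2.2²) = 6.645 (area = (24/2)·6.645²·sin(360°/24) = 137.15 mm²). At z = 6.7: the r=7 sphere contributes a regular 24-gon of circumradius √(7²−0.3²) = 6.994 (area = (24/2)·6.994²·sin(360°/24) = 151.91 mm²). Checking containment: at z = 6.7 the cross-section extends beyond the z = 4.8 cross-section by about 14.75 mm².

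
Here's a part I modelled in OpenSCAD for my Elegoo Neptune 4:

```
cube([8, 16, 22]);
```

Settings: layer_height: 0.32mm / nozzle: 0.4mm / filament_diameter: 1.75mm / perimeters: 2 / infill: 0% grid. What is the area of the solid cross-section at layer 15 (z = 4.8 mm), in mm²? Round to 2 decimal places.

128.00 mm²

At z = 4.8 mm: the 8×16 cube contributes its full rectangle (area 128.00 mm²). Overall, the cross-section is a single solid region. Net area = 128.00 mm².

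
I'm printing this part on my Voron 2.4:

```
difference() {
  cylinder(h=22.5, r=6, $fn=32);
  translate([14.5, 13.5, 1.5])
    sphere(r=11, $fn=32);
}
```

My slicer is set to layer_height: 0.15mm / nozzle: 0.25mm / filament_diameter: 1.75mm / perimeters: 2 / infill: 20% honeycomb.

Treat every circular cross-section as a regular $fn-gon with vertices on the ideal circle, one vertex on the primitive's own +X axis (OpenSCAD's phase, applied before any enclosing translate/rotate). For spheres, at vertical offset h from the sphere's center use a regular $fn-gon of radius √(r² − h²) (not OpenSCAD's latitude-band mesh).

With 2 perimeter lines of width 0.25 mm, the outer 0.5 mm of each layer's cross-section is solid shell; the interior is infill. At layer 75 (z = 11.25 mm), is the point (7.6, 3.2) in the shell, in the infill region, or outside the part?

At z = 11.25 mm: the cylinder: section is a regular 32-gon, circumradius r=6; the r=11 sphere at (14.5, 13.5) slices to a regular 32-gon of circumradius 5.093 (√(r²−h²) with h=9.75 from center); Subtracting the remaining from the first: starting from the r=6 cylinder, the r=11 sphere at (14.5, 13.5) misses the remaining region (no effect) — 1 connected region. Overall, the cross-section is a single solid region. The nearest boundary edge runs (4.99, 3.33)→(5.54, 2.30); distance from the point to it = 2.25 mm. The point is not inside any of the regions above, so it lies outside the cross-section (2.25 mm from the nearest boundary).

outside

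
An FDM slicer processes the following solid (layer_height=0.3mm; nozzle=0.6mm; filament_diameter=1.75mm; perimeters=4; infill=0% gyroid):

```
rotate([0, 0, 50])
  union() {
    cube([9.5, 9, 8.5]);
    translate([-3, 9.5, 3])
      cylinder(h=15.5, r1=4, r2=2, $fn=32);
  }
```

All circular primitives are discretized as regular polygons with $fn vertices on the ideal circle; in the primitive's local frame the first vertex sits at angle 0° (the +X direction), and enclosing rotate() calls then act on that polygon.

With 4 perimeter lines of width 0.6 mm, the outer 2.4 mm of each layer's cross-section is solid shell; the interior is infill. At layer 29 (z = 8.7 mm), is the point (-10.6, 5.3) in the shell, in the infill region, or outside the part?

At z = 8.7 mm: the cube is absent (z outside [0, 8.5]); the cone at (-3, 9.5): at t=0.368 of its height the radius interpolates to r₁+(r₂−r₁)t = 3.265, giving a regular 32-gon of that circumradius; Taking the union: only the cone at (-3, 9.5) is present, so the union is just that shape — 1 connected region; (whole slice rotated 50° about Z — lengths, areas and connectivity unchanged). Overall, the cross-section is a single solid region. Undo the 50° rotation: the query point maps to (-2.754, 11.527) in the un-rotated model frame. The nearest boundary edge runs (-2.36, 12.70)→(-3.00, 12.76); distance from the point to it = 1.21 mm. The point is inside the cross-section, 1.21 mm from the nearest boundary — within the 2.4 mm shell band (4 × 0.6).

shell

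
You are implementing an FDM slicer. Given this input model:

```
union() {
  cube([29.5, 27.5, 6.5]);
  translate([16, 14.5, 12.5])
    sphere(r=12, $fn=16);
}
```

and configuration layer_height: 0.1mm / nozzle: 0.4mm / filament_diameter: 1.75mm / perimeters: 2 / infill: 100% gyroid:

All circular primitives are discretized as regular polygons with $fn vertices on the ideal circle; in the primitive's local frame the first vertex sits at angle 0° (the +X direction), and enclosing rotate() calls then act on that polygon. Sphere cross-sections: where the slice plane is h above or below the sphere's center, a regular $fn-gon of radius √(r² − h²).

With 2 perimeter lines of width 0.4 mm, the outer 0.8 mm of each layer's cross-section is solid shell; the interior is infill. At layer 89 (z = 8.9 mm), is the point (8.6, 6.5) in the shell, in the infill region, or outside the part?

At z = 8.9 mm: the cube is absent (z outside [0, 6.5]); the r=12 sphere at (16, 14.5) slices to a regular 16-gon of circumradius 11.447 (√(r²−h²) with h=3.6 from center); Merging all regions: only the r=12 sphere at (16, 14.5) is present, so the union is just that shape — 1 connected region. Overall, the cross-section is a single solid region. The nearest boundary edge runs (7.91, 6.41)→(11.62, 3.92); distance from the point to it = 0.46 mm. The point is inside the cross-section, 0.46 mm from the nearest boundary — within the 0.8 mm shell band (2 × 0.4).

shell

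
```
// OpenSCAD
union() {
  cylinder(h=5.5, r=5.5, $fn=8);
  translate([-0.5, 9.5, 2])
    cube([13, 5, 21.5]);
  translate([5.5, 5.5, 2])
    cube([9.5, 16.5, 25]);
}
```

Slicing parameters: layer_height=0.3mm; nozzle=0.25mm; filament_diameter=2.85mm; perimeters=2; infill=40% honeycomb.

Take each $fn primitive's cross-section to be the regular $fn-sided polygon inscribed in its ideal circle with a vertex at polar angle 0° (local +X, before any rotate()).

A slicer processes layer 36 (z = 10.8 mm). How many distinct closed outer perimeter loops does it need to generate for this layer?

1

At z = 10.8 mm: the cylinder does not reach this height (z outside [0, 5.5]); the cube at (-0.5, 9.5) (footprint 13×5) is included at this height; the 9.5×16.5 cube at (5.5, 5.5) contributes its full rectangle; Taking the union: the regions partially overlap (shared area 35.00 mm²), so overlapping operands fuse into one piece — 1 connected region. The result has 1 disconnected region.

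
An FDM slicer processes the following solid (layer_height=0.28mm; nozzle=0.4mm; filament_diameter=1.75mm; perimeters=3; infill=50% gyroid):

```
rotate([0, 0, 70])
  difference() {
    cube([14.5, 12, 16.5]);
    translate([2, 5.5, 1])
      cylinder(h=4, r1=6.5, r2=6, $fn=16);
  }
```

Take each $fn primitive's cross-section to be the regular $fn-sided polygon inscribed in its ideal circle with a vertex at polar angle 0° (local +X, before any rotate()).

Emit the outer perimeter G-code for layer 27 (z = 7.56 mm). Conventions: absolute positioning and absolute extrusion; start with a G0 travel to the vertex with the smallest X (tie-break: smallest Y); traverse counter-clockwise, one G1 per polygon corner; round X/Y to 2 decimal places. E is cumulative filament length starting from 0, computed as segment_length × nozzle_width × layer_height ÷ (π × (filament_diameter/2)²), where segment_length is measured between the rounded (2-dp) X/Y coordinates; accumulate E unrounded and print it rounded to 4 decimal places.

G0 X-11.28 Y4.10 Z7.56
G1 X0.00 Y0.00 E0.5589
G1 X4.96 Y13.63 E1.2343
G1 X-6.32 Y17.73 E1.7931
G1 X-11.28 Y4.10 E2.4685

At z = 7.56 mm: the cube (footprint 14.5×12) is included at this height; the cone at (2, 5.5) is not intersected at this z (z outside [1, 5]); Taking the first minus the rest: none of the subtracted shapes is present at this height, so the 14.5×12 cube is unchanged — 1 connected region; (whole slice rotated 70° about Z — lengths, areas and connectivity unchanged). The outline is a single polygon with 4 vertices. Extrusion per mm of travel: 0.4 × 0.28 / (π × 0.875²) = 0.046564. Accumulating E over each segment gives final E = 2.4685.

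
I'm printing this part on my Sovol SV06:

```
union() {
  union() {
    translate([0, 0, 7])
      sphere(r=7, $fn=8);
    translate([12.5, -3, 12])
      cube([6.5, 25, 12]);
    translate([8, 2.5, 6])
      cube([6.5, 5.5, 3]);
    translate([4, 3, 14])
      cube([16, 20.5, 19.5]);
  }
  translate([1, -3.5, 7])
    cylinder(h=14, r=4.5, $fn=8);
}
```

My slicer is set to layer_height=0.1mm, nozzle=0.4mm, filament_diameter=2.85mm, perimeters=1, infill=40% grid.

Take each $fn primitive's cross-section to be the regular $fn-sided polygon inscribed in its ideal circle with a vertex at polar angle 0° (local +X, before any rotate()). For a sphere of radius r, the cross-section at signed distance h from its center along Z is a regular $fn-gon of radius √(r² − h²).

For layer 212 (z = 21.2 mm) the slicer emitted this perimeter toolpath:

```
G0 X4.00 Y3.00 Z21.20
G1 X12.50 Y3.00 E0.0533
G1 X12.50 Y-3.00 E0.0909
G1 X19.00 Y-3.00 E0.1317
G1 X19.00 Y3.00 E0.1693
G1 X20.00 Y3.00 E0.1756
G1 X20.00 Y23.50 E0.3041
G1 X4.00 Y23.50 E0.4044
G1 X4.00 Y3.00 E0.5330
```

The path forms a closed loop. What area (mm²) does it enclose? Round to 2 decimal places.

Apply the shoelace formula to the sequence of (X, Y) vertices; enclosed area = 367.00 mm².

367.00 mm²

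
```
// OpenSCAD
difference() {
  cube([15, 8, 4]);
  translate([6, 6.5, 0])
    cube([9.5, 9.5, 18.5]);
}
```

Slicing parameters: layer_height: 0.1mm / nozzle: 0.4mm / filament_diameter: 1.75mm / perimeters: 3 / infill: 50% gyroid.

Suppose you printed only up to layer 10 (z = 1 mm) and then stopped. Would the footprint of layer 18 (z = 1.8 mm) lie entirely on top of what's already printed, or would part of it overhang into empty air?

entirely on top

Compare the two slices. At z = 1: the cube is present — its section is the full 15×8 rectangle (area 120.00 mm²); the cube at (6, 6.5) (footprint 9.5×9.5) is included at this height (area 90.25 mm²); Subtracting the remaining from the first: starting from the 15×8 cube (120.00 mm²), the 9.5×9.5 cube at (6, 6.5) partially overlaps it — only the 13.50 mm² overlap (of its 90.25 mm²) is removed, clipping the outline — area = 106.50 mm². At z = 1.8: the 15×8 cube contributes its full rectangle (area 120.00 mm²); the 9.5×9.5 cube at (6, 6.5) contributes its full rectangle (area 90.25 mm²); Taking the first minus the rest: starting from the 15×8 cube (120.00 mm²), the 9.5×9.5 cube at (6, 6.5) partially overlaps it — only the 13.50 mm² overlap (of its 90.25 mm²) is removed, clipping the outline — area = 106.50 mm². Checking containment: the cross-section at z = 1.8 is a subset of the cross-section at z = 1.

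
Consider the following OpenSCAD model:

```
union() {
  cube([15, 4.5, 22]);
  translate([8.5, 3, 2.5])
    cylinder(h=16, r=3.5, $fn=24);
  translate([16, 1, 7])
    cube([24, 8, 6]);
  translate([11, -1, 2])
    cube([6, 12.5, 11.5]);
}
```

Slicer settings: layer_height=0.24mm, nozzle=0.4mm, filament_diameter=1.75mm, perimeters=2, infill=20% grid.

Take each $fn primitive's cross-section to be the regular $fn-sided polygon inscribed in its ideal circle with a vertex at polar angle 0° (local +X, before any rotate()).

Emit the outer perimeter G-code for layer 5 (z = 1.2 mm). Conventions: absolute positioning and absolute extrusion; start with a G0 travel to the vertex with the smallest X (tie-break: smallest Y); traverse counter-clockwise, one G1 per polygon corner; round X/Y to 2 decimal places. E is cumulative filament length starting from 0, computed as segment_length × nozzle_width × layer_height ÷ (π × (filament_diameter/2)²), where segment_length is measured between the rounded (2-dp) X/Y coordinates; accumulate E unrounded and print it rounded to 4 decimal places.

G0 X0.00 Y0.00 Z1.20
G1 X15.00 Y0.00 E0.5987
G1 X15.00 Y4.50 E0.7783
G1 X0.00 Y4.50 E1.3770
G1 X0.00 Y0.00 E1.5566

At z = 1.2 mm: the cube (footprint 15×4.5) is included at this height; the cylinder at (8.5, 3) is absent (z outside [2.5, 18.5]); the cube at (16, 1) does not reach this height (z outside [7, 13]); the cube at (11, -1) does not reach this height (z outside [2, 13.5]); Combining (union): only the 15×4.5 cube is present, so the union is just that shape — 1 connected region. The outline is a single polygon with 4 vertices. Extrusion per mm of travel: 0.4 × 0.24 / (π × 0.875²) = 0.039912. Accumulating E over each segment gives final E = 1.5566.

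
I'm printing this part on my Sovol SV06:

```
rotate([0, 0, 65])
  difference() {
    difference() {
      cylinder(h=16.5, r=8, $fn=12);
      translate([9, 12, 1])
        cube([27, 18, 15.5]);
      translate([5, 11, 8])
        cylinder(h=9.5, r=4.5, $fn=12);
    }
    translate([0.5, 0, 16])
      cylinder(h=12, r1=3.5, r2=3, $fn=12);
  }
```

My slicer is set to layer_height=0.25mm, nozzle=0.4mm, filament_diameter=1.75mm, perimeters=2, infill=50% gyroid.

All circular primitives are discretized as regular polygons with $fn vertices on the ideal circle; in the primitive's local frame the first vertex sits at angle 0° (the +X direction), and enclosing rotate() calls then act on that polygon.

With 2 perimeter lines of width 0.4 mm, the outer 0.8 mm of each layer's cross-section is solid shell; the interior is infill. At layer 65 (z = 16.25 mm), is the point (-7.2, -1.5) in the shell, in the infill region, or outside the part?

shell

At z = 16.25 mm: the r=8 cylinder gives a regular 12-gon of circumradius 8 (constant along its height); the 27×18 cube at (9, 12) contributes its full rectangle; the r=4.5 cylinder at (5, 11) contributes a regular 12-gon of circumradius 4.5; Taking the first minus the rest: starting from the r=8 cylinder, the 27×18 cube at (9, 12) misses the remaining region (no effect); the r=4.5 cylinder at (5, 11) partially overlaps it — only the 0.24 mm² overlap (of its 60.75 mm²) is removed, clipping the outline — 1 connected region; the cone at (0.5, 0): at t=0.021 of its height the radius interpolates to r₁+(r₂−r₁)t = 3.490, giving a regular 12-gon of that circumradius; After the difference (first − rest): starting from that combined region, the cone at (0.5, 0) lies wholly inside it (removes its full 36.53 mm² and its 21.68 mm outline becomes a hole wall) — 1 connected region with 1 hole; (whole slice rotated 65° about Z — lengths, areas and connectivity unchanged). Overall, the cross-section is one region with 1 hole. Undo the 65° rotation: the query point maps to (-4.402, 5.891) in the un-rotated model frame. The nearest boundary edge runs (-6.93, 4.00)→(-4.00, 6.93); distance from the point to it = 0.45 mm. The point is inside the cross-section, 0.45 mm from the nearest boundary — within the 0.8 mm shell band (2 × 0.4).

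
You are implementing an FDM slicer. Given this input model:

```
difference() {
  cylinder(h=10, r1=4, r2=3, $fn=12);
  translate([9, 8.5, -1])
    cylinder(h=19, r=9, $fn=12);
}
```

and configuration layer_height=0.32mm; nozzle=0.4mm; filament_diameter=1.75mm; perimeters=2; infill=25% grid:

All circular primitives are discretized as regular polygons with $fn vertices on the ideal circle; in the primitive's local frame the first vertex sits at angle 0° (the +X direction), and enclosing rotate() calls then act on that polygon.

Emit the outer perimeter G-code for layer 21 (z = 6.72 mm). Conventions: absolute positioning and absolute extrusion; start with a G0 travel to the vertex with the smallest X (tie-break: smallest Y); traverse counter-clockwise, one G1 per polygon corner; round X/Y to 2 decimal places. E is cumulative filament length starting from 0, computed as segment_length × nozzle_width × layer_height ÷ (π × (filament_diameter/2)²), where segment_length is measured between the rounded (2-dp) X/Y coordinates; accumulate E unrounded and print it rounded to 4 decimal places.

At z = 6.72 mm: the cone (r1=4→r2=3) has section circumradius 3.328 here — a regular 12-gon; the cylinder at (9, 8.5): section is a regular 12-gon, circumradius r=9; Subtracting the remaining from the first: starting from the cone, the r=9 cylinder at (9, 8.5) misses the remaining region (no effect) — 1 connected region. The outline is a single polygon with 12 vertices. Extrusion per mm of travel: 0.4 × 0.32 / (π × 0.875²) = 0.053216. Accumulating E over each segment gives final E = 1.0995.

G0 X-3.33 Y0.00 Z6.72
G1 X-2.88 Y-1.66 E0.0915
G1 X-1.66 Y-2.88 E0.1833
G1 X0.00 Y-3.33 E0.2749
G1 X1.66 Y-2.88 E0.3664
G1 X2.88 Y-1.66 E0.4582
G1 X3.33 Y0.00 E0.5497
G1 X2.88 Y1.66 E0.6413
G1 X1.66 Y2.88 E0.7331
G1 X0.00 Y3.33 E0.8246
G1 X-1.66 Y2.88 E0.9161
G1 X-2.88 Y1.66 E1.0080
G1 X-3.33 Y0.00 E1.0995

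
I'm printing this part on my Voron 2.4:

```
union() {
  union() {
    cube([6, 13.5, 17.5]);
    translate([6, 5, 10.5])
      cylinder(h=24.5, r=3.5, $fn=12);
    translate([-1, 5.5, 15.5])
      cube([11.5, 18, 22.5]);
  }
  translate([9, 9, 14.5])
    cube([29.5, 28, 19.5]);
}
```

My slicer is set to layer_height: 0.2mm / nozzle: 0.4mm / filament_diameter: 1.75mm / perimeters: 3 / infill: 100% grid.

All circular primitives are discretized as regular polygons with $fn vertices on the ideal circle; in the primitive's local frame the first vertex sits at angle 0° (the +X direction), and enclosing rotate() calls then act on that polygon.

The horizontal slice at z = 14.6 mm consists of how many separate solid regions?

At z = 14.6 mm: the 6×13.5 cube contributes its full rectangle; the cylinder at (6, 5): section is a regular 12-gon, circumradius r=3.5; the cube at (-1, 5.5) does not reach this height (z outside [15.5, 38]); Merging all regions: the regions partially overlap (shared area 18.38 mm²), so overlapping operands fuse into one piece — 1 connected region; the cube at (9, 9) (footprint 29.5×28) is included at this height; Combining (union): the 2 present regions are separate (no shared area or edge), so areas and boundary lengths simply add and each stays a separate island — 2 connected regions. The result has 2 disconnected regions.

2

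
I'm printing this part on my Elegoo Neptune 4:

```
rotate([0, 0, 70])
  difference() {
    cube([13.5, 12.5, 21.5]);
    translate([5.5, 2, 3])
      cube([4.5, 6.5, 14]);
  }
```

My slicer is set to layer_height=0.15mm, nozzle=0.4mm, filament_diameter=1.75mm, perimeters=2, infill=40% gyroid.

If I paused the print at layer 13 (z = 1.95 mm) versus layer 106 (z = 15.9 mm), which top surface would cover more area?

Layer 13 (z = 1.95): the cube (footprint 13.5×12.5) is included at this height (area 168.75 mm²); the cube at (5.5, 2) is absent (z outside [3, 17]); Taking the first minus the rest: none of the subtracted shapes is present at this height, so the 13.5×12.5 cube is unchanged — area = 168.75 mm²; (whole slice rotated 70° about Z — lengths, areas and connectivity unchanged). So its area = 168.75 mm². Layer 106 (z = 15.9): the 13.5×12.5 cube contributes its full rectangle (area 168.75 mm²); the 4.5×6.5 cube at (5.5, 2) contributes its full rectangle (area 29.25 mm²); Taking the first minus the rest: starting from the 13.5×12.5 cube (168.75 mm²), the 4.5×6.5 cube at (5.5, 2) lies wholly inside it (removes its full 29.25 mm² and its 22.00 mm outline becomes a hole wall) — area = 139.50 mm²; (rotated 70° about Z; rotation is an isometry so areas/perimeters/island counts are preserved). So its area = 139.50 mm². Layer 13 is larger (168.75 vs 139.50 mm²).

layer 13 (z = 1.95 mm)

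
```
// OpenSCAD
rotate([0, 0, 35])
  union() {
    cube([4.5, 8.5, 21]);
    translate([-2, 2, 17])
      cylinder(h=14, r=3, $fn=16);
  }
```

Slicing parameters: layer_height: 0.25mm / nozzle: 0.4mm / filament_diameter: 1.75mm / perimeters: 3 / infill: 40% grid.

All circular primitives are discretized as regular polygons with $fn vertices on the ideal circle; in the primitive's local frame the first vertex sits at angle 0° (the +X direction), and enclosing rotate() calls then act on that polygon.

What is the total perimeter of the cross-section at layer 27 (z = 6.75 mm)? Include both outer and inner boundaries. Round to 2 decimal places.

At z = 6.75 mm: the 4.5×8.5 cube contributes its full rectangle (perimeter 26.00 mm); the cylinder at (-2, 2) does not reach this height (z outside [17, 31]); Taking the union: only the 4.5×8.5 cube is present, so the union is just that shape — boundary = 26.00 mm; (rotated 35° about Z; rotation is an isometry so areas/perimeters/island counts are preserved). Overall, the cross-section is a single solid region. Total boundary length (outer) = 26.00 mm.

26.00 mm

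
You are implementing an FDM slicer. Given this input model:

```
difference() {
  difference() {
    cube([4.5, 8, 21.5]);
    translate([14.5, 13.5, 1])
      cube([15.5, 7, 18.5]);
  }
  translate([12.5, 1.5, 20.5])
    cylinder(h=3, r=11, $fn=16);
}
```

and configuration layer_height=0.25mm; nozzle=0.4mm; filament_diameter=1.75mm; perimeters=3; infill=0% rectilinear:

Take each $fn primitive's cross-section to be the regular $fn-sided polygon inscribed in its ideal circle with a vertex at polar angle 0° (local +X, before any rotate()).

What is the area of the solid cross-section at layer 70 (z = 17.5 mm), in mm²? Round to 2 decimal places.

At z = 17.5 mm: the cube is present — its section is the full 4.5×8 rectangle (area 36.00 mm²); the cube at (14.5, 13.5) (footprint 15.5×7) is included at this height (area 108.50 mm²); After the difference (first − rest): starting from the 4.5×8 cube (36.00 mm²), the 15.5×7 cube at (14.5, 13.5) misses the remaining region (no effect) — area = 36.00 mm²; the cylinder at (12.5, 1.5) does not reach this height (z outside [20.5, 23.5]); Taking the first minus the rest: none of the subtracted shapes is present at this height, so the result so far is unchanged — area = 36.00 mm². Overall, the cross-section is a single solid region. Net area = 36.00 mm².

36.00 mm²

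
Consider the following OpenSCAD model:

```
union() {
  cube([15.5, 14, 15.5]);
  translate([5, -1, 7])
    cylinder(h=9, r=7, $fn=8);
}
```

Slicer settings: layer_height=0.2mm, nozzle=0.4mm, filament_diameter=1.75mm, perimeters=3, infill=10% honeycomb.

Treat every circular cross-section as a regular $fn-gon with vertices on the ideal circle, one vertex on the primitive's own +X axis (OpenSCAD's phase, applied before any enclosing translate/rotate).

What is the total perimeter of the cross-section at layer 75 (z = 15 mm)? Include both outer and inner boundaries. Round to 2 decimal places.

71.32 mm

At z = 15 mm: the 15.5×14 cube contributes its full rectangle (perimeter 59.00 mm); the r=7 cylinder at (5, -1) gives a regular 8-gon of circumradius 7 (constant along its height) (perimeter = 2·8·7.000·sin(180°/8) = 42.86 mm); Taking the union: the regions partially overlap (shared area 52.68 mm²), so the edge portions inside another operand are dropped and the merged outline is re-measured after clipping — boundary = 71.32 mm. Overall, the cross-section is a single solid region. Total boundary length (outer) = 71.32 mm.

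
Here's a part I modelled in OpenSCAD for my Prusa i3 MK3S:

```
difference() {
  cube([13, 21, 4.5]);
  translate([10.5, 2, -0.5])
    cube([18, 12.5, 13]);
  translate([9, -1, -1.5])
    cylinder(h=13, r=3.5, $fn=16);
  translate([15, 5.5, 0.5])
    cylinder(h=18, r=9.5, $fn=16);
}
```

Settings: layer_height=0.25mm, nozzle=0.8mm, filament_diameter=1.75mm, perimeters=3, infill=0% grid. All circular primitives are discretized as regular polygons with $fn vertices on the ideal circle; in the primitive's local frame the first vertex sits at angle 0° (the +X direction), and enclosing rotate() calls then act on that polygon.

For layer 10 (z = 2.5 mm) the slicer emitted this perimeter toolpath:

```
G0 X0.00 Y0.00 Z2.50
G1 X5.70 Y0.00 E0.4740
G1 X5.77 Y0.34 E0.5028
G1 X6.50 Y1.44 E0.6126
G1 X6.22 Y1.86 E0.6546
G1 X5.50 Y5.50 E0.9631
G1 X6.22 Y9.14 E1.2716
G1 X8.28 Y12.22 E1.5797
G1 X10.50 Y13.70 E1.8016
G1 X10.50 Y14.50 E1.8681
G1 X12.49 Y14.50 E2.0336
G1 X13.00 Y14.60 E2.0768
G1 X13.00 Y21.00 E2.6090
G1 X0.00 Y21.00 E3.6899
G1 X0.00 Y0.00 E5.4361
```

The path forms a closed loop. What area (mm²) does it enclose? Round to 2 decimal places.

183.13 mm²

Apply the shoelace formula to the sequence of (X, Y) vertices; enclosed area = 183.13 mm².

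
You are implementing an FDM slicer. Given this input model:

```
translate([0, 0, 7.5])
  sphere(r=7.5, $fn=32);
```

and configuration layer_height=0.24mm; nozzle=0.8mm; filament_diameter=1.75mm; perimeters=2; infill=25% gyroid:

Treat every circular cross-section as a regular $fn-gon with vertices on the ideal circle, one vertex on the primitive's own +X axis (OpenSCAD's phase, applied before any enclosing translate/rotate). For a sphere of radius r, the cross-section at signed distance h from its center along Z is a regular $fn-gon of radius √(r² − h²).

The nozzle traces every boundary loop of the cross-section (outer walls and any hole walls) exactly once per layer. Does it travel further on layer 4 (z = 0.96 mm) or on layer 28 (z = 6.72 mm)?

Layer 4 (z = 0.96): the r=7.5 sphere contributes a regular 32-gon of circumradius √(7.5²−6.54²) = 3.671 (perimeter = 2·32·3.671·sin(180°/32) = 23.03 mm). So its perimeter = 23.03 mm. Layer 28 (z = 6.72): the r=7.5 sphere contributes a regular 32-gon of circumradius √(7.5²−0.78²) = 7.459 (perimeter = 2·32·7.459·sin(180°/32) = 46.79 mm). So its perimeter = 46.79 mm. Layer 28 is larger (46.79 vs 23.03 mm).

layer 28 (z = 6.72 mm)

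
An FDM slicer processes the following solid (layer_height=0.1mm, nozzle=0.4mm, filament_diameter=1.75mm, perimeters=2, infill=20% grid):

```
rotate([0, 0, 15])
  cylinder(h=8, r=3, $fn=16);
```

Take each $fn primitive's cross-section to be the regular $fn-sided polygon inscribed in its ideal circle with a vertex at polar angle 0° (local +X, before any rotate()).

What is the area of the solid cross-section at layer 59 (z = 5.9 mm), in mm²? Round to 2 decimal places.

At z = 5.9 mm: the r=3 cylinder gives a regular 16-gon of circumradius 3 (constant along its height) (area = (16/2)·3.000²·sin(360°/16) = 27.55 mm²); (whole slice rotated 15° about Z — lengths, areas and connectivity unchanged). Overall, the cross-section is a single solid region. Net area = 27.55 mm².

27.55 mm²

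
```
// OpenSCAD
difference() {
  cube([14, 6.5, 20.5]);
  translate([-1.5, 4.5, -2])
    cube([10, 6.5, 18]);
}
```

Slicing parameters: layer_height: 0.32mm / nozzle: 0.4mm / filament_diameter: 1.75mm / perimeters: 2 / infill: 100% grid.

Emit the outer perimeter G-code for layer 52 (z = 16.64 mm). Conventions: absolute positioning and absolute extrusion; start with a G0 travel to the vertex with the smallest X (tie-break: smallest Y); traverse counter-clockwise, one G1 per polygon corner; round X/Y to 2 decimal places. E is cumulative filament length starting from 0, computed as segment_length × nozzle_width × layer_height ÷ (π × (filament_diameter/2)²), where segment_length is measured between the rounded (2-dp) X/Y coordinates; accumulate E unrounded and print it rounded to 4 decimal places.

G0 X0.00 Y0.00 Z16.64
G1 X14.00 Y0.00 E0.7450
G1 X14.00 Y6.50 E1.0909
G1 X0.00 Y6.50 E1.8360
G1 X0.00 Y0.00 E2.1819

At z = 16.64 mm: the 14×6.5 cube contributes its full rectangle; the cube at (-1.5, 4.5) is absent (z outside [-2, 16]); After the difference (first − rest): none of the subtracted shapes is present at this height, so the 14×6.5 cube is unchanged — 1 connected region. The outline is a single polygon with 4 vertices. Extrusion per mm of travel: 0.4 × 0.32 / (π × 0.875²) = 0.053216. Accumulating E over each segment gives final E = 2.1819.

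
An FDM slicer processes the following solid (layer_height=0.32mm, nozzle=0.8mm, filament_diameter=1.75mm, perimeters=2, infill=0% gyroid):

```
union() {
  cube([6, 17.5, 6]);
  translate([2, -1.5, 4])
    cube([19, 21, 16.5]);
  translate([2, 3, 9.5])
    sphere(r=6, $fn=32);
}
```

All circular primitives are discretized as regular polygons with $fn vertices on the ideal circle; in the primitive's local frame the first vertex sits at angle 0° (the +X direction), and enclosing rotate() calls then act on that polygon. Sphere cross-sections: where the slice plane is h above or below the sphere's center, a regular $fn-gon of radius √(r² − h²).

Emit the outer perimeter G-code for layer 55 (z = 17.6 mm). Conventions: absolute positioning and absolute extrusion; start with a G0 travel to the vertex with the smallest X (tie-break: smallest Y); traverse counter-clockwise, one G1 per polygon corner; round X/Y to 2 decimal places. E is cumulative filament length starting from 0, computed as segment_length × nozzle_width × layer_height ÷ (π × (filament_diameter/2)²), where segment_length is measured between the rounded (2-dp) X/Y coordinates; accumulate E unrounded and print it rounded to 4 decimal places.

G0 X2.00 Y-1.50 Z17.60
G1 X21.00 Y-1.50 E2.0222
G1 X21.00 Y19.50 E4.2573
G1 X2.00 Y19.50 E6.2795
G1 X2.00 Y-1.50 E8.5146

At z = 17.6 mm: the cube is absent (z outside [0, 6]); the cube at (2, -1.5) (footprint 19×21) is included at this height; the sphere at (2, 3) does not reach this height (|z−center|=8.100 > r=6); Taking the union: only the 19×21 cube at (2, -1.5) is present, so the union is just that shape — 1 connected region. The outline is a single polygon with 4 vertices. Extrusion per mm of travel: 0.8 × 0.32 / (π × 0.875²) = 0.106432. Accumulating E over each segment gives final E = 8.5146.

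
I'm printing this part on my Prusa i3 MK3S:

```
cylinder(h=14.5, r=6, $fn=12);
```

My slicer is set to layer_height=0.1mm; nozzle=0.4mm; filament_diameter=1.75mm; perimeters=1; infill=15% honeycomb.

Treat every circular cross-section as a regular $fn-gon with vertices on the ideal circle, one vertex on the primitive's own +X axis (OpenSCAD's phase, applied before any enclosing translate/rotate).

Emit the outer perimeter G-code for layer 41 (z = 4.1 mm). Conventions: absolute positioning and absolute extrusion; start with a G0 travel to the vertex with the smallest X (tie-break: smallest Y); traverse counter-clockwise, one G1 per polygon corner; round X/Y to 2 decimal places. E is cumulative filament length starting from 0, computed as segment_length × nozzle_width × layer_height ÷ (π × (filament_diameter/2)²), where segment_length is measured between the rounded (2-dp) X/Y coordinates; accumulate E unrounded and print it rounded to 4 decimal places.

G0 X-6.00 Y0.00 Z4.10
G1 X-5.20 Y-3.00 E0.0516
G1 X-3.00 Y-5.20 E0.1034
G1 X0.00 Y-6.00 E0.1550
G1 X3.00 Y-5.20 E0.2066
G1 X5.20 Y-3.00 E0.2584
G1 X6.00 Y0.00 E0.3100
G1 X5.20 Y3.00 E0.3616
G1 X3.00 Y5.20 E0.4134
G1 X0.00 Y6.00 E0.4650
G1 X-3.00 Y5.20 E0.5167
G1 X-5.20 Y3.00 E0.5684
G1 X-6.00 Y0.00 E0.6200

At z = 4.1 mm: the r=6 cylinder contributes a regular 12-gon of circumradius 6. The outline is a single polygon with 12 vertices. Extrusion per mm of travel: 0.4 × 0.1 / (π × 0.875²) = 0.016630. Accumulating E over each segment gives final E = 0.6200.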